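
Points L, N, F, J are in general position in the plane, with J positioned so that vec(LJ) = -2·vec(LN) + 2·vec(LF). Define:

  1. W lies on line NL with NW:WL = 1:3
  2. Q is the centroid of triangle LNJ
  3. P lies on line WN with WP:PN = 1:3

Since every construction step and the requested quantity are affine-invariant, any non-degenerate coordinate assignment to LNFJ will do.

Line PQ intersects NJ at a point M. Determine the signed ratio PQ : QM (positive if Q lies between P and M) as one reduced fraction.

Work in coordinates with L = (0, 0), N = (1, 0), F = (0, 1), J = (-2, 2).
1. W lies on line NL with NW:WL = 1:3 ⇒ W = (3/4, 0)
2. Q is the centroid of triangle LNJ ⇒ Q = (-1/3, 2/3)
3. P lies on line WN with WP:PN = 1:3 ⇒ P = (13/16, 0)
line PQ meets NJ at M = (16/7, -6/7)
Q = P + t·(M−P) with t = -7/9, so PQ:QM = -7/9:16/9

PQ:QM = -7/16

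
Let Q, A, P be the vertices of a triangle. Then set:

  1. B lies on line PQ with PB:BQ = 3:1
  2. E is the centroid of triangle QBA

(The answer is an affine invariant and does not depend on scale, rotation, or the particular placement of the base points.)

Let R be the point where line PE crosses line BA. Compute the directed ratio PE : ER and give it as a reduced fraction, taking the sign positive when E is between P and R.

Set Q = (0, 0), A = (1, 0), P = (0, 1); any affine frame gives the same invariant.
1. B lies on line PQ with PB:BQ = 3:1 ⇒ B = (0, 1/4)
2. E is the centroid of triangle QBA ⇒ E = (1/3, 1/12)
line PE meets BA at R = (3/10, 7/40)
E = P + t·(R−P) with t = 10/9, so PE:ER = 10/9:-1/9

PE:ER = -10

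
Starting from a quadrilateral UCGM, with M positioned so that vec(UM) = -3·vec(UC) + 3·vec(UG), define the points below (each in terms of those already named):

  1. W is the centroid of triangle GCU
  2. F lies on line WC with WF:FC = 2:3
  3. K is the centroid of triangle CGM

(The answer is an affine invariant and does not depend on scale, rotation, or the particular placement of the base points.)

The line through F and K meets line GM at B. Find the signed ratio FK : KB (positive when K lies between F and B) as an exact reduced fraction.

Set U = (0, 0), C = (1, 0), G = (0, 1), M = (-3, 3); any affine frame gives the same invariant.
1. W is the centroid of triangle GCU ⇒ W = (1/3, 1/3)
2. F lies on line WC with WF:FC = 2:3 ⇒ F = (3/5, 1/5)
3. K is the centroid of triangle CGM ⇒ K = (-2/3, 4/3)
line FK meets GM at B = (-15/13, 23/13)
K = F + t·(B−F) with t = 13/18, so FK:KB = 13/18:5/18

FK:KB = 13/5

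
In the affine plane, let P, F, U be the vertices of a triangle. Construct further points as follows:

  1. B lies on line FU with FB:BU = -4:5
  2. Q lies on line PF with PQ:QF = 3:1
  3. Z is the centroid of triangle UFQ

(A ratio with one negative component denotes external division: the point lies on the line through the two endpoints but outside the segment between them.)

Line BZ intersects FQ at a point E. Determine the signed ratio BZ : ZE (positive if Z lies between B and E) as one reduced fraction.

Work in coordinates with P = (0, 0), F = (1, 0), U = (0, 1).
1. B lies on line FU with FB:BU = -4:5 ⇒ B = (5, -4)
2. Q lies on line PF with PQ:QF = 3:1 ⇒ Q = (3/4, 0)
3. Z is the centroid of triangle UFQ ⇒ Z = (7/12, 1/3)
line BZ meets FQ at E = (12/13, 0)
Z = B + t·(E−B) with t = 13/12, so BZ:ZE = 13/12:-1/12

BZ:ZE = -13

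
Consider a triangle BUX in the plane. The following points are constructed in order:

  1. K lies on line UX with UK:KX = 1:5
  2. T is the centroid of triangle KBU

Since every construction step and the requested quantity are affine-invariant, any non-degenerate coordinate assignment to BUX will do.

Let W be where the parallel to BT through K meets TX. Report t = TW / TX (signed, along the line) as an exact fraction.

Set B = (0, 0), U = (1, 0), X = (0, 1); any affine frame gives the same invariant.
1. K lies on line UX with UK:KX = 1:5 ⇒ K = (5/6, 1/6)
2. T is the centroid of triangle KBU ⇒ T = (11/18, 1/18)
through K parallel to BT: direction (11/18, 1/18); meets TX at W = (5/9, 14/99)
W = T + t·(X−T) with t = 1/11

t = 1/11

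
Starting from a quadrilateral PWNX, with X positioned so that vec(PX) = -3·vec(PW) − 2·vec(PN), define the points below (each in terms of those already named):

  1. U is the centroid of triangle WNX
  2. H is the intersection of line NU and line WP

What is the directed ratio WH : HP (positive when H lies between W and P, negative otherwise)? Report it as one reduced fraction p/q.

WH:HP = -3

Choose coordinates P = (0, 0), W = (1, 0), N = (0, 1), X = (-3, -2).
1. U is the centroid of triangle WNX ⇒ U = (-2/3, -1/3)
2. H is the intersection of line NU and line WP ⇒ H = (-1/2, 0)
H = W + t·(P−W) with t = 3/2, so WH:HP = t:(1−t) = 3/2:-1/2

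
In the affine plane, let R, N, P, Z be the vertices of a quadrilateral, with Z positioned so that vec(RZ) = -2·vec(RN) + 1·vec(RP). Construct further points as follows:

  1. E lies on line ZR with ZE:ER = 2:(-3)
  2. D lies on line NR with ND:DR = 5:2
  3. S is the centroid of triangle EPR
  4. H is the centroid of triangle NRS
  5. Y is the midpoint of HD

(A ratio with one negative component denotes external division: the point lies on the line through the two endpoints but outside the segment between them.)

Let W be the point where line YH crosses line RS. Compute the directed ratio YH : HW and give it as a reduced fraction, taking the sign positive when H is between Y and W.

Assign R = (0, 0), N = (1, 0), P = (0, 1), Z = (-2, 1) — the answer is frame-independent, so this choice is without loss of generality.
1. E lies on line ZR with ZE:ER = 2:(-3) ⇒ E = (-6, 3)
2. D lies on line NR with ND:DR = 5:2 ⇒ D = (2/7, 0)
3. S is the centroid of triangle EPR ⇒ S = (-2, 4/3)
4. H is the centroid of triangle NRS ⇒ H = (-1/3, 4/9)
5. Y is the midpoint of HD ⇒ Y = (-1/42, 2/9)
line YH meets RS at W = (4, -8/3)
H = Y + t·(W−Y) with t = -1/13, so YH:HW = -1/13:14/13

YH:HW = -1/14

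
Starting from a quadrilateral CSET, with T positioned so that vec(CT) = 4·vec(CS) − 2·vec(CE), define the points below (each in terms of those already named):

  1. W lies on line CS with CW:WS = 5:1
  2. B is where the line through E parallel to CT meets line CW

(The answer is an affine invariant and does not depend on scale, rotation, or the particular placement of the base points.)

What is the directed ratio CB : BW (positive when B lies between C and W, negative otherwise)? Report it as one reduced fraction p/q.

Assign C = (0, 0), S = (1, 0), E = (0, 1), T = (4, -2) — the answer is frame-independent, so this choice is without loss of generality.
1. W lies on line CS with CW:WS = 5:1 ⇒ W = (5/6, 0)
2. B is where the line through E parallel to CT meets line CW ⇒ B = (2, 0)
B = C + t·(W−C) with t = 12/5, so CB:BW = t:(1−t) = 12/5:-7/5

CB:BW = -12/7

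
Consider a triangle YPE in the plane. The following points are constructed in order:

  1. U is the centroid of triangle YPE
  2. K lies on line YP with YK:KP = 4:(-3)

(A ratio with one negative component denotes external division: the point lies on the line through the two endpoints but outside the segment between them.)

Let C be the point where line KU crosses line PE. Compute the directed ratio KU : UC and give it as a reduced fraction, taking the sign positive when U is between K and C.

KU:UC = -10

Assign Y = (0, 0), P = (1, 0), E = (0, 1) — the answer is frame-independent, so this choice is without loss of generality.
1. U is the centroid of triangle YPE ⇒ U = (1/3, 1/3)
2. K lies on line YP with YK:KP = 4:(-3) ⇒ K = (4, 0)
line KU meets PE at C = (7/10, 3/10)
U = K + t·(C−K) with t = 10/9, so KU:UC = 10/9:-1/9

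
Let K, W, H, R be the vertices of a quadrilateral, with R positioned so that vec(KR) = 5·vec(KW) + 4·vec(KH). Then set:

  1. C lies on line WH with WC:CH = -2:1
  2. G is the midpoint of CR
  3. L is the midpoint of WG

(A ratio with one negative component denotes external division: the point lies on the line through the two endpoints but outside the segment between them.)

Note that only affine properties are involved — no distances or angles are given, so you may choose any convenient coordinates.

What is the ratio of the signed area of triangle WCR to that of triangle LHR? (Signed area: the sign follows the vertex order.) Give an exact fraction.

[WCR]:[LHR] = 8

Choose coordinates K = (0, 0), W = (1, 0), H = (0, 1), R = (5, 4).
1. C lies on line WH with WC:CH = -2:1 ⇒ C = (-1, 2)
2. G is the midpoint of CR ⇒ G = (2, 3)
3. L is the midpoint of WG ⇒ L = (3/2, 3/2)
2·[WCR] = -16, 2·[LHR] = -2
[WCR]:[LHR] = -16:-2 = 8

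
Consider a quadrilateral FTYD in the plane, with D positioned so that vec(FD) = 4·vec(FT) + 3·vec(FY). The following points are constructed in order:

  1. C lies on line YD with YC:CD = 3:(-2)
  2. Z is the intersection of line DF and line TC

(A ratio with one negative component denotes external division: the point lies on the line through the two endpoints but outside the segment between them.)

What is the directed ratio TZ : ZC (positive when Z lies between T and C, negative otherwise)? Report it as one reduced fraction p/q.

TZ:ZC = -3/8

Choose coordinates F = (0, 0), T = (1, 0), Y = (0, 1), D = (4, 3).
1. C lies on line YD with YC:CD = 3:(-2) ⇒ C = (12, 7)
2. Z is the intersection of line DF and line TC ⇒ Z = (-28/5, -21/5)
Z = T + t·(C−T) with t = -3/5, so TZ:ZC = t:(1−t) = -3/5:8/5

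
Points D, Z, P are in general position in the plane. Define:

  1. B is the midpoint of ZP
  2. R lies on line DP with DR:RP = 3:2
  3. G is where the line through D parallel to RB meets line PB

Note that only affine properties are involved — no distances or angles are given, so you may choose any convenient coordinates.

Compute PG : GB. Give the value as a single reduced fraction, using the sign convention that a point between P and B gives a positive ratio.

PG:GB = -5/3

Choose coordinates D = (0, 0), Z = (1, 0), P = (0, 1).
1. B is the midpoint of ZP ⇒ B = (1/2, 1/2)
2. R lies on line DP with DR:RP = 3:2 ⇒ R = (0, 3/5)
3. G is where the line through D parallel to RB meets line PB ⇒ G = (5/4, -1/4)
G = P + t·(B−P) with t = 5/2, so PG:GB = t:(1−t) = 5/2:-3/2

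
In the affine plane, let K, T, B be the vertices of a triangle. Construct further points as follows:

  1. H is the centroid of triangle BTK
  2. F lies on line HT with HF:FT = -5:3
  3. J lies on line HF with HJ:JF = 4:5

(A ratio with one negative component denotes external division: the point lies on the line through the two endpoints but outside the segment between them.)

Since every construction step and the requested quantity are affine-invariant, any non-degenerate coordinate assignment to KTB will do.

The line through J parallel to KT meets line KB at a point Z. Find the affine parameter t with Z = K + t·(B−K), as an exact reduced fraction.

t = -1/27

Work in coordinates with K = (0, 0), T = (1, 0), B = (0, 1).
1. H is the centroid of triangle BTK ⇒ H = (1/3, 1/3)
2. F lies on line HT with HF:FT = -5:3 ⇒ F = (2, -1/2)
3. J lies on line HF with HJ:JF = 4:5 ⇒ J = (29/27, -1/27)
through J parallel to KT: direction (1, 0); meets KB at Z = (0, -1/27)
Z = K + t·(B−K) with t = -1/27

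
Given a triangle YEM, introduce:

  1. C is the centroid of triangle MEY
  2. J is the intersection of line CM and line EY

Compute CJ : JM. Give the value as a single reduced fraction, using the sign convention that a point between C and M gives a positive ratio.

CJ:JM = -1/3

Choose coordinates Y = (0, 0), E = (1, 0), M = (0, 1).
1. C is the centroid of triangle MEY ⇒ C = (1/3, 1/3)
2. J is the intersection of line CM and line EY ⇒ J = (1/2, 0)
J = C + t·(M−C) with t = -1/2, so CJ:JM = t:(1−t) = -1/2:3/2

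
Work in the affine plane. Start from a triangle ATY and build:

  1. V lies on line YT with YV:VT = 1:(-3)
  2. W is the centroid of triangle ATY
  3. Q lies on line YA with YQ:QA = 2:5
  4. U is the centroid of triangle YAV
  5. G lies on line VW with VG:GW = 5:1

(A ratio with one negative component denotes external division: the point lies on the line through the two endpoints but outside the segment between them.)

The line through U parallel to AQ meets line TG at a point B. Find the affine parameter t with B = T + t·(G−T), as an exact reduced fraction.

t = 42/29

Choose coordinates A = (0, 0), T = (1, 0), Y = (0, 1).
1. V lies on line YT with YV:VT = 1:(-3) ⇒ V = (-1/2, 3/2)
2. W is the centroid of triangle ATY ⇒ W = (1/3, 1/3)
3. Q lies on line YA with YQ:QA = 2:5 ⇒ Q = (0, 5/7)
4. U is the centroid of triangle YAV ⇒ U = (-1/6, 5/6)
5. G lies on line VW with VG:GW = 5:1 ⇒ G = (7/36, 19/36)
through U parallel to AQ: direction (0, 5/7); meets TG at B = (-1/6, 133/174)
B = T + t·(G−T) with t = 42/29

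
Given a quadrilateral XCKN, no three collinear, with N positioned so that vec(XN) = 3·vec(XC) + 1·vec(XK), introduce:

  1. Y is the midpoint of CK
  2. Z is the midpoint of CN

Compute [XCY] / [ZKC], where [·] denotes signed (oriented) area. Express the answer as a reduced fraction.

[XCY]:[ZKC] = 1/3

Work in coordinates with X = (0, 0), C = (1, 0), K = (0, 1), N = (3, 1).
1. Y is the midpoint of CK ⇒ Y = (1/2, 1/2)
2. Z is the midpoint of CN ⇒ Z = (2, 1/2)
2·[XCY] = 1/2, 2·[ZKC] = 3/2
[XCY]:[ZKC] = 1/2:3/2 = 1/3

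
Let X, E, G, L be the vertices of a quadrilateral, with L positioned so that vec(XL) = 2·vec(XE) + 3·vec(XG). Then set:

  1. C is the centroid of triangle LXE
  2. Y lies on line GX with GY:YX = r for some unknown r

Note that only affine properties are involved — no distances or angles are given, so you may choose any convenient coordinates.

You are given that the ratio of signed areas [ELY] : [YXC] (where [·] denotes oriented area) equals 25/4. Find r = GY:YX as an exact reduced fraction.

Set X = (0, 0), E = (1, 0), G = (0, 1), L = (2, 3); any affine frame gives the same invariant.
1. C is the centroid of triangle LXE ⇒ C = (1, 1)
2. With GY:YX = r, write λ = r/(r+1) so Y = G + λ·(X−G); Y is affine-linear in λ
Every point depending on Y is an affine combination of Y and λ-independent points, so each such coordinate is linear in λ; the λ² term in each signed area is a multiple of (X−G)×(X−G) = 0, so 2·[ELY] and 2·[YXC] are each linear in λ. Evaluating at λ=0 and λ=1:
  2·[ELY] = −λ + 4,   2·[YXC] = −λ + 1
So [ELY]:[YXC] = (−λ + 4) / (−λ + 1). Setting this equal to 25/4:
  −λ + 4 = 25/4·(−λ + 1)  ⇒  λ = 3/7
Then r = λ/(1−λ) = (3/7)/(4/7) = 3/4. Check: with r = 3/4, Y = (0, 4/7) and [ELY]:[YXC] = 25/4 as required.

r = 3/4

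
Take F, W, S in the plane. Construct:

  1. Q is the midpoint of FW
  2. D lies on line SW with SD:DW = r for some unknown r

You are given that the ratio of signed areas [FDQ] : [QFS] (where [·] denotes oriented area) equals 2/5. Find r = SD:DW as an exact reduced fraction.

r = 3/2

Assign F = (0, 0), W = (1, 0), S = (0, 1) — the answer is frame-independent, so this choice is without loss of generality.
1. Q is the midpoint of FW ⇒ Q = (1/2, 0)
2. With SD:DW = r, write λ = r/(r+1) so D = S + λ·(W−S); D is affine-linear in λ
Every point depending on D is an affine combination of D and λ-independent points, so each such coordinate is linear in λ; the λ² term in each signed area is a multiple of (W−S)×(W−S) = 0, so 2·[FDQ] and 2·[QFS] are each linear in λ. Evaluating at λ=0 and λ=1:
  2·[FDQ] = 1/2·λ − 1/2,   2·[QFS] = -1/2
So [FDQ]:[QFS] = (1/2·λ − 1/2) / (-1/2). Setting this equal to 2/5:
  1/2·λ − 1/2 = 2/5·(-1/2)  ⇒  λ = 3/5
Then r = λ/(1−λ) = (3/5)/(2/5) = 3/2. Check: with r = 3/2, D = (3/5, 2/5) and [FDQ]:[QFS] = 2/5 as required.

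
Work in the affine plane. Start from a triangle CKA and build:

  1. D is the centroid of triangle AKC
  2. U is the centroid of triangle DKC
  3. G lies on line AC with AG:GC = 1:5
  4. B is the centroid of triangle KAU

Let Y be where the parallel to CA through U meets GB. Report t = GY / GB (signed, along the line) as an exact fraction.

Assign C = (0, 0), K = (1, 0), A = (0, 1) — the answer is frame-independent, so this choice is without loss of generality.
1. D is the centroid of triangle AKC ⇒ D = (1/3, 1/3)
2. U is the centroid of triangle DKC ⇒ U = (4/9, 1/9)
3. G lies on line AC with AG:GC = 1:5 ⇒ G = (0, 5/6)
4. B is the centroid of triangle KAU ⇒ B = (13/27, 10/27)
through U parallel to CA: direction (0, 1); meets GB at Y = (4/9, 95/234)
Y = G + t·(B−G) with t = 12/13

t = 12/13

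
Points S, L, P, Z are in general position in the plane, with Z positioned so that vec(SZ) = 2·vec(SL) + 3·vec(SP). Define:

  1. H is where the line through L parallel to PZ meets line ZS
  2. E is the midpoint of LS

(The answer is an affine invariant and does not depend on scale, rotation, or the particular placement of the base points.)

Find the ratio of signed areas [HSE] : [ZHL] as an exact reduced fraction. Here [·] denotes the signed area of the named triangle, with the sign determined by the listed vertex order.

Assign S = (0, 0), L = (1, 0), P = (0, 1), Z = (2, 3) — the answer is frame-independent, so this choice is without loss of generality.
1. H is where the line through L parallel to PZ meets line ZS ⇒ H = (-2, -3)
2. E is the midpoint of LS ⇒ E = (1/2, 0)
2·[HSE] = -3/2, 2·[ZHL] = 6
[HSE]:[ZHL] = -3/2:6 = -1/4

[HSE]:[ZHL] = -1/4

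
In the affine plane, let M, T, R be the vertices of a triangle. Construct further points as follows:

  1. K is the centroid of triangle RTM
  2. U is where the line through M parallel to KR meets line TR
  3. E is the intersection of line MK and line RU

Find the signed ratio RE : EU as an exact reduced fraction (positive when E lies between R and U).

Set M = (0, 0), T = (1, 0), R = (0, 1); any affine frame gives the same invariant.
1. K is the centroid of triangle RTM ⇒ K = (1/3, 1/3)
2. U is where the line through M parallel to KR meets line TR ⇒ U = (-1, 2)
3. E is the intersection of line MK and line RU ⇒ E = (1/2, 1/2)
E = R + t·(U−R) with t = -1/2, so RE:EU = t:(1−t) = -1/2:3/2

RE:EU = -1/3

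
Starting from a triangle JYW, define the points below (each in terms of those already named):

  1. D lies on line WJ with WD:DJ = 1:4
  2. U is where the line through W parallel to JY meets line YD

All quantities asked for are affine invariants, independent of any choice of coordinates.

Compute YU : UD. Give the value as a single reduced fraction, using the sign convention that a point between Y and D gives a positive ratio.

YU:UD = -5

Assign J = (0, 0), Y = (1, 0), W = (0, 1) — the answer is frame-independent, so this choice is without loss of generality.
1. D lies on line WJ with WD:DJ = 1:4 ⇒ D = (0, 4/5)
2. U is where the line through W parallel to JY meets line YD ⇒ U = (-1/4, 1)
U = Y + t·(D−Y) with t = 5/4, so YU:UD = t:(1−t) = 5/4:-1/4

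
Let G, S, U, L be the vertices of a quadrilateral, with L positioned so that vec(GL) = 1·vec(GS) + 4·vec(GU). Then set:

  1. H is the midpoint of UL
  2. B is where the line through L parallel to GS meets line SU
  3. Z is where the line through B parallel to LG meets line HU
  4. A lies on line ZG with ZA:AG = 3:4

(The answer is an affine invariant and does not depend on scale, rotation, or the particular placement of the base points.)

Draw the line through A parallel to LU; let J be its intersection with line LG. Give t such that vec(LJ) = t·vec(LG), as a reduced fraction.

t = 3/7

Set G = (0, 0), S = (1, 0), U = (0, 1), L = (1, 4); any affine frame gives the same invariant.
1. H is the midpoint of UL ⇒ H = (1/2, 5/2)
2. B is where the line through L parallel to GS meets line SU ⇒ B = (-3, 4)
3. Z is where the line through B parallel to LG meets line HU ⇒ Z = (-15, -44)
4. A lies on line ZG with ZA:AG = 3:4 ⇒ A = (-60/7, -176/7)
through A parallel to LU: direction (-1, -3); meets LG at J = (4/7, 16/7)
J = L + t·(G−L) with t = 3/7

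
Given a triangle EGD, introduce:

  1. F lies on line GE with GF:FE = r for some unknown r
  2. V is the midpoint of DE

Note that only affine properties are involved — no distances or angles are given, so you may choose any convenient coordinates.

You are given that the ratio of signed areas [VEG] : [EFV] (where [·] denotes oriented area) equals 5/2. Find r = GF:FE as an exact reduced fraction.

Set E = (0, 0), G = (1, 0), D = (0, 1); any affine frame gives the same invariant.
1. With GF:FE = r, write λ = r/(r+1) so F = G + λ·(E−G); F is affine-linear in λ
2. V is the midpoint of DE ⇒ V = (0, 1/2)
Every point depending on F is an affine combination of F and λ-independent points, so each such coordinate is linear in λ; the λ² term in each signed area is a multiple of (E−G)×(E−G) = 0, so 2·[VEG] and 2·[EFV] are each linear in λ. Evaluating at λ=0 and λ=1:
  2·[VEG] = 1/2,   2·[EFV] = -1/2·λ + 1/2
So [VEG]:[EFV] = (1/2) / (-1/2·λ + 1/2). Setting this equal to 5/2:
  1/2 = 5/2·(-1/2·λ + 1/2)  ⇒  λ = 3/5
Then r = λ/(1−λ) = (3/5)/(2/5) = 3/2. Check: with r = 3/2, F = (2/5, 0) and [VEG]:[EFV] = 5/2 as required.

r = 3/2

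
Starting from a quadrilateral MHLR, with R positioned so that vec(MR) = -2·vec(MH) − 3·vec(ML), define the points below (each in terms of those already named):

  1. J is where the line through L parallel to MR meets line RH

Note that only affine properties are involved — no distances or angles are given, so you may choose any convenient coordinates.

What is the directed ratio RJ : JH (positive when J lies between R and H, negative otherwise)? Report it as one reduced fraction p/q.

Assign M = (0, 0), H = (1, 0), L = (0, 1), R = (-2, -3) — the answer is frame-independent, so this choice is without loss of generality.
1. J is where the line through L parallel to MR meets line RH ⇒ J = (-4, -5)
J = R + t·(H−R) with t = -2/3, so RJ:JH = t:(1−t) = -2/3:5/3

RJ:JH = -2/5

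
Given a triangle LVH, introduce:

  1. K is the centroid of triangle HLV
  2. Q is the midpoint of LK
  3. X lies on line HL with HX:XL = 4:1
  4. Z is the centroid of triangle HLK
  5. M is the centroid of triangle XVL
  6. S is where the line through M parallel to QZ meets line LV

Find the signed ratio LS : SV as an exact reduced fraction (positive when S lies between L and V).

Set L = (0, 0), V = (1, 0), H = (0, 1); any affine frame gives the same invariant.
1. K is the centroid of triangle HLV ⇒ K = (1/3, 1/3)
2. Q is the midpoint of LK ⇒ Q = (1/6, 1/6)
3. X lies on line HL with HX:XL = 4:1 ⇒ X = (0, 1/5)
4. Z is the centroid of triangle HLK ⇒ Z = (1/9, 4/9)
5. M is the centroid of triangle XVL ⇒ M = (1/3, 1/15)
6. S is where the line through M parallel to QZ meets line LV ⇒ S = (26/75, 0)
S = L + t·(V−L) with t = 26/75, so LS:SV = t:(1−t) = 26/75:49/75

LS:SV = 26/49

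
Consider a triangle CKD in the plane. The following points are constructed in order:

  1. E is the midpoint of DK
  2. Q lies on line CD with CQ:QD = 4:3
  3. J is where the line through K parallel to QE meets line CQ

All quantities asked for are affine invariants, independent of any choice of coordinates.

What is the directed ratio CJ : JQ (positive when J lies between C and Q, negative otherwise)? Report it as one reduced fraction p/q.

CJ:JQ = 1/3

Assign C = (0, 0), K = (1, 0), D = (0, 1) — the answer is frame-independent, so this choice is without loss of generality.
1. E is the midpoint of DK ⇒ E = (1/2, 1/2)
2. Q lies on line CD with CQ:QD = 4:3 ⇒ Q = (0, 4/7)
3. J is where the line through K parallel to QE meets line CQ ⇒ J = (0, 1/7)
J = C + t·(Q−C) with t = 1/4, so CJ:JQ = t:(1−t) = 1/4:3/4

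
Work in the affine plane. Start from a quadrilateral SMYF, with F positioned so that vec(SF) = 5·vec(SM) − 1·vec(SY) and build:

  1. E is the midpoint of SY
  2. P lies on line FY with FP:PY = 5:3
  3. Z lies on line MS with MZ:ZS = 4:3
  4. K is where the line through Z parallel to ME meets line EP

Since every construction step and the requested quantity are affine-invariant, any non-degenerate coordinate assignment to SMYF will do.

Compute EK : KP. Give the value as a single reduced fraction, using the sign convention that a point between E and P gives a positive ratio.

EK:KP = -32/109

Set S = (0, 0), M = (1, 0), Y = (0, 1), F = (5, -1); any affine frame gives the same invariant.
1. E is the midpoint of SY ⇒ E = (0, 1/2)
2. P lies on line FY with FP:PY = 5:3 ⇒ P = (15/8, 1/4)
3. Z lies on line MS with MZ:ZS = 4:3 ⇒ Z = (3/7, 0)
4. K is where the line through Z parallel to ME meets line EP ⇒ K = (-60/77, 93/154)
K = E + t·(P−E) with t = -32/77, so EK:KP = t:(1−t) = -32/77:109/77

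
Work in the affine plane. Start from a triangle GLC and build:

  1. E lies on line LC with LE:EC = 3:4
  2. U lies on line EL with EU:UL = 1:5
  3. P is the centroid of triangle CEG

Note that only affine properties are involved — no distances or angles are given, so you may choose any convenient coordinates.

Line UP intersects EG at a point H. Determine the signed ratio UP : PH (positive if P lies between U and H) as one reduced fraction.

UP:PH = -11/8

Work in coordinates with G = (0, 0), L = (1, 0), C = (0, 1).
1. E lies on line LC with LE:EC = 3:4 ⇒ E = (4/7, 3/7)
2. U lies on line EL with EU:UL = 1:5 ⇒ U = (9/14, 5/14)
3. P is the centroid of triangle CEG ⇒ P = (4/21, 10/21)
line UP meets EG at H = (40/77, 30/77)
P = U + t·(H−U) with t = 11/3, so UP:PH = 11/3:-8/3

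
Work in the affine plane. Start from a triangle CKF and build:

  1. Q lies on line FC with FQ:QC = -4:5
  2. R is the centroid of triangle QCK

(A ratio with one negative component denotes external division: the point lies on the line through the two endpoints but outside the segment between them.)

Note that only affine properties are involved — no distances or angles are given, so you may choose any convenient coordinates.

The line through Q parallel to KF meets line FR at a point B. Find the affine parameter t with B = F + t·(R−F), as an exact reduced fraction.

Choose coordinates C = (0, 0), K = (1, 0), F = (0, 1).
1. Q lies on line FC with FQ:QC = -4:5 ⇒ Q = (0, 5)
2. R is the centroid of triangle QCK ⇒ R = (1/3, 5/3)
through Q parallel to KF: direction (-1, 1); meets FR at B = (4/3, 11/3)
B = F + t·(R−F) with t = 4

t = 4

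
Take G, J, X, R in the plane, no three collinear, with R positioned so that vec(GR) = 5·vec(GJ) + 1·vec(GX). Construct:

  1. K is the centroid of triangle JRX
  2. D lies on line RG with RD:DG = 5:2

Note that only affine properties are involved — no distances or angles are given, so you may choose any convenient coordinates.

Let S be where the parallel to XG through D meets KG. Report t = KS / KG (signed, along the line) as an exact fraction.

t = 2/7

Assign G = (0, 0), J = (1, 0), X = (0, 1), R = (5, 1) — the answer is frame-independent, so this choice is without loss of generality.
1. K is the centroid of triangle JRX ⇒ K = (2, 2/3)
2. D lies on line RG with RD:DG = 5:2 ⇒ D = (10/7, 2/7)
through D parallel to XG: direction (0, -1); meets KG at S = (10/7, 10/21)
S = K + t·(G−K) with t = 2/7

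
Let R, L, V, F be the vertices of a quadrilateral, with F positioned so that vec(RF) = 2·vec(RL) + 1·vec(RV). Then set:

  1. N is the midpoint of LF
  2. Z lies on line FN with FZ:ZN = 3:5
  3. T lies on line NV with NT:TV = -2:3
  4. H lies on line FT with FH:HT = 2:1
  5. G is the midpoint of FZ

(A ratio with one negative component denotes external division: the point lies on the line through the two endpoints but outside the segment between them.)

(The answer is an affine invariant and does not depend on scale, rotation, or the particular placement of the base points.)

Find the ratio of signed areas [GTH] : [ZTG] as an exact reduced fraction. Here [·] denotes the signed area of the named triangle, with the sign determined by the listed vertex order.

Set R = (0, 0), L = (1, 0), V = (0, 1), F = (2, 1); any affine frame gives the same invariant.
1. N is the midpoint of LF ⇒ N = (3/2, 1/2)
2. Z lies on line FN with FZ:ZN = 3:5 ⇒ Z = (29/16, 13/16)
3. T lies on line NV with NT:TV = -2:3 ⇒ T = (9/2, -1/2)
4. H lies on line FT with FH:HT = 2:1 ⇒ H = (11/3, 0)
5. G is the midpoint of FZ ⇒ G = (61/32, 29/32)
2·[GTH] = 1/8, 2·[ZTG] = 3/8
[GTH]:[ZTG] = 1/8:3/8 = 1/3

[GTH]:[ZTG] = 1/3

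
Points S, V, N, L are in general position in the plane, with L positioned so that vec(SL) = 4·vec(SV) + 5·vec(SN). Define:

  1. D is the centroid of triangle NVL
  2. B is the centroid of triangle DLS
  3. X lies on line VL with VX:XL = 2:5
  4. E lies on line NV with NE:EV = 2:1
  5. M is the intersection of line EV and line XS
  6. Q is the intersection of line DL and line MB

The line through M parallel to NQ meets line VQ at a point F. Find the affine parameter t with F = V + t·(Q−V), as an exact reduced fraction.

Assign S = (0, 0), V = (1, 0), N = (0, 1), L = (4, 5) — the answer is frame-independent, so this choice is without loss of generality.
1. D is the centroid of triangle NVL ⇒ D = (5/3, 2)
2. B is the centroid of triangle DLS ⇒ B = (17/9, 7/3)
3. X lies on line VL with VX:XL = 2:5 ⇒ X = (13/7, 10/7)
4. E lies on line NV with NE:EV = 2:1 ⇒ E = (2/3, 1/3)
5. M is the intersection of line EV and line XS ⇒ M = (13/23, 10/23)
6. Q is the intersection of line DL and line MB ⇒ Q = (149/95, 178/95)
through M parallel to NQ: direction (149/95, 83/95); meets VQ at F = (545/437, 356/437)
F = V + t·(Q−V) with t = 10/23

t = 10/23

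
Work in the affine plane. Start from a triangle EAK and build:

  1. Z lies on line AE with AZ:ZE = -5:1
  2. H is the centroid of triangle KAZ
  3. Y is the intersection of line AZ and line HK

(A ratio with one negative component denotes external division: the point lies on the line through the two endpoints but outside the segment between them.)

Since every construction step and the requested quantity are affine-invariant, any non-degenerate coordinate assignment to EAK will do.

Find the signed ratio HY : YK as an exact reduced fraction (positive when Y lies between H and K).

Choose coordinates E = (0, 0), A = (1, 0), K = (0, 1).
1. Z lies on line AE with AZ:ZE = -5:1 ⇒ Z = (-1/4, 0)
2. H is the centroid of triangle KAZ ⇒ H = (1/4, 1/3)
3. Y is the intersection of line AZ and line HK ⇒ Y = (3/8, 0)
Y = H + t·(K−H) with t = -1/2, so HY:YK = t:(1−t) = -1/2:3/2

HY:YK = -1/3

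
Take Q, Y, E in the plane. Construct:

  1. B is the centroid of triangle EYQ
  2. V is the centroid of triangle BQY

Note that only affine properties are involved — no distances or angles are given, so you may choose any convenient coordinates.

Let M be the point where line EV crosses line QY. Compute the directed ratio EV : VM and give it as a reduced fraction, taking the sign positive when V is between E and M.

Assign Q = (0, 0), Y = (1, 0), E = (0, 1) — the answer is frame-independent, so this choice is without loss of generality.
1. B is the centroid of triangle EYQ ⇒ B = (1/3, 1/3)
2. V is the centroid of triangle BQY ⇒ V = (4/9, 1/9)
line EV meets QY at M = (1/2, 0)
V = E + t·(M−E) with t = 8/9, so EV:VM = 8/9:1/9

EV:VM = 8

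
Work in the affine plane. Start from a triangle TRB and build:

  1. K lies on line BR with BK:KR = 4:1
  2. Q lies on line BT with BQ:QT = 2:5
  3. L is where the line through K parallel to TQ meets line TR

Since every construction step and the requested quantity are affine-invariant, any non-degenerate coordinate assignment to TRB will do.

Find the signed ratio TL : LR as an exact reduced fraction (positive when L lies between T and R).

Work in coordinates with T = (0, 0), R = (1, 0), B = (0, 1).
1. K lies on line BR with BK:KR = 4:1 ⇒ K = (4/5, 1/5)
2. Q lies on line BT with BQ:QT = 2:5 ⇒ Q = (0, 5/7)
3. L is where the line through K parallel to TQ meets line TR ⇒ L = (4/5, 0)
L = T + t·(R−T) with t = 4/5, so TL:LR = t:(1−t) = 4/5:1/5

TL:LR = 4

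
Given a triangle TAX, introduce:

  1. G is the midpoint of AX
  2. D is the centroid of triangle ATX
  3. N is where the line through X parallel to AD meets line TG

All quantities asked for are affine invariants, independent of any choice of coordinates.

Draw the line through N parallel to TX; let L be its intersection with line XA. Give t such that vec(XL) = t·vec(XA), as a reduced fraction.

Set T = (0, 0), A = (1, 0), X = (0, 1); any affine frame gives the same invariant.
1. G is the midpoint of AX ⇒ G = (1/2, 1/2)
2. D is the centroid of triangle ATX ⇒ D = (1/3, 1/3)
3. N is where the line through X parallel to AD meets line TG ⇒ N = (2/3, 2/3)
through N parallel to TX: direction (0, 1); meets XA at L = (2/3, 1/3)
L = X + t·(A−X) with t = 2/3

t = 2/3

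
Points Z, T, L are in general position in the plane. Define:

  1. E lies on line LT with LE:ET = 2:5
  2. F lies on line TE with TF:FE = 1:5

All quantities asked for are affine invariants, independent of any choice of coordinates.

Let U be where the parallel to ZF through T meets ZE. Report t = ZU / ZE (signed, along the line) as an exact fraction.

t = -1/5

Work in coordinates with Z = (0, 0), T = (1, 0), L = (0, 1).
1. E lies on line LT with LE:ET = 2:5 ⇒ E = (2/7, 5/7)
2. F lies on line TE with TF:FE = 1:5 ⇒ F = (37/42, 5/42)
through T parallel to ZF: direction (37/42, 5/42); meets ZE at U = (-2/35, -1/7)
U = Z + t·(E−Z) with t = -1/5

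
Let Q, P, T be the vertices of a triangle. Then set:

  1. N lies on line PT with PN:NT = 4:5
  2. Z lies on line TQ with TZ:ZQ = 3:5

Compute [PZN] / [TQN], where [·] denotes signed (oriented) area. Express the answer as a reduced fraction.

Choose coordinates Q = (0, 0), P = (1, 0), T = (0, 1).
1. N lies on line PT with PN:NT = 4:5 ⇒ N = (5/9, 4/9)
2. Z lies on line TQ with TZ:ZQ = 3:5 ⇒ Z = (0, 5/8)
2·[PZN] = -1/6, 2·[TQN] = 5/9
[PZN]:[TQN] = -1/6:5/9 = -3/10

[PZN]:[TQN] = -3/10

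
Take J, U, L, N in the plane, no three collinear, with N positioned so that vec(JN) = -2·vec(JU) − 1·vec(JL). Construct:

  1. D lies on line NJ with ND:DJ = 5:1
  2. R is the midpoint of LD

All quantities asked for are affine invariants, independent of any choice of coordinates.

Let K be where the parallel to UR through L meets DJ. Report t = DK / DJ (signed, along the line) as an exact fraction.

t = 9/2

Work in coordinates with J = (0, 0), U = (1, 0), L = (0, 1), N = (-2, -1).
1. D lies on line NJ with ND:DJ = 5:1 ⇒ D = (-1/3, -1/6)
2. R is the midpoint of LD ⇒ R = (-1/6, 5/12)
through L parallel to UR: direction (-7/6, 5/12); meets DJ at K = (7/6, 7/12)
K = D + t·(J−D) with t = 9/2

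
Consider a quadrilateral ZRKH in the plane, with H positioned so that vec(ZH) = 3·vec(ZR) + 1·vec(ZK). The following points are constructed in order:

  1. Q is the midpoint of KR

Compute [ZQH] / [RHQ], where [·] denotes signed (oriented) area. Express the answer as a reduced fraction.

[ZQH]:[RHQ] = -2/3

Set Z = (0, 0), R = (1, 0), K = (0, 1), H = (3, 1); any affine frame gives the same invariant.
1. Q is the midpoint of KR ⇒ Q = (1/2, 1/2)
2·[ZQH] = -1, 2·[RHQ] = 3/2
[ZQH]:[RHQ] = -1:3/2 = -2/3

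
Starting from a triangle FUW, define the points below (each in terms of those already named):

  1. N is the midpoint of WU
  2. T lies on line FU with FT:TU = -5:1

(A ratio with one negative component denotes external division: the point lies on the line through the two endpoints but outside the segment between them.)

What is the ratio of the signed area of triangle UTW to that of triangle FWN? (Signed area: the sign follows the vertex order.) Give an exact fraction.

Set F = (0, 0), U = (1, 0), W = (0, 1); any affine frame gives the same invariant.
1. N is the midpoint of WU ⇒ N = (1/2, 1/2)
2. T lies on line FU with FT:TU = -5:1 ⇒ T = (5/4, 0)
2·[UTW] = 1/4, 2·[FWN] = -1/2
[UTW]:[FWN] = 1/4:-1/2 = -1/2

[UTW]:[FWN] = -1/2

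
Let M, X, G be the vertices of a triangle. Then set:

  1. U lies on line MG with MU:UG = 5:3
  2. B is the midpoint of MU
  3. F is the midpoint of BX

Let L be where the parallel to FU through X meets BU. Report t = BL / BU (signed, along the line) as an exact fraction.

t = 2

Set M = (0, 0), X = (1, 0), G = (0, 1); any affine frame gives the same invariant.
1. U lies on line MG with MU:UG = 5:3 ⇒ U = (0, 5/8)
2. B is the midpoint of MU ⇒ B = (0, 5/16)
3. F is the midpoint of BX ⇒ F = (1/2, 5/32)
through X parallel to FU: direction (-1/2, 15/32); meets BU at L = (0, 15/16)
L = B + t·(U−B) with t = 2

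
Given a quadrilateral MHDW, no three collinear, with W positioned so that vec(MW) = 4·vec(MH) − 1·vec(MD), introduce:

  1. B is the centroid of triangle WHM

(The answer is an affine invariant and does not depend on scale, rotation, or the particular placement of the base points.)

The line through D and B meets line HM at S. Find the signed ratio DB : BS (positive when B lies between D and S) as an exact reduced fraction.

Set M = (0, 0), H = (1, 0), D = (0, 1), W = (4, -1); any affine frame gives the same invariant.
1. B is the centroid of triangle WHM ⇒ B = (5/3, -1/3)
line DB meets HM at S = (5/4, 0)
B = D + t·(S−D) with t = 4/3, so DB:BS = 4/3:-1/3

DB:BS = -4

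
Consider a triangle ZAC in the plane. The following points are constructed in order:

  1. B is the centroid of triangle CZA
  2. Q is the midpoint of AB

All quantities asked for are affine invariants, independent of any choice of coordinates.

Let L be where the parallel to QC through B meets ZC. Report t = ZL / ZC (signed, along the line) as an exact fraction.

Set Z = (0, 0), A = (1, 0), C = (0, 1); any affine frame gives the same invariant.
1. B is the centroid of triangle CZA ⇒ B = (1/3, 1/3)
2. Q is the midpoint of AB ⇒ Q = (2/3, 1/6)
through B parallel to QC: direction (-2/3, 5/6); meets ZC at L = (0, 3/4)
L = Z + t·(C−Z) with t = 3/4

t = 3/4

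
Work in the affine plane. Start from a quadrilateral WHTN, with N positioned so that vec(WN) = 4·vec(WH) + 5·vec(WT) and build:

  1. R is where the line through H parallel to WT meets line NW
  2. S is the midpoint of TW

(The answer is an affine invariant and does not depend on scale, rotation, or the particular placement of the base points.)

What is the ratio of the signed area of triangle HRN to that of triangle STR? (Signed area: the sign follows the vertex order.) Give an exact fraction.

[HRN]:[STR] = 15/2

Choose coordinates W = (0, 0), H = (1, 0), T = (0, 1), N = (4, 5).
1. R is where the line through H parallel to WT meets line NW ⇒ R = (1, 5/4)
2. S is the midpoint of TW ⇒ S = (0, 1/2)
2·[HRN] = -15/4, 2·[STR] = -1/2
[HRN]:[STR] = -15/4:-1/2 = 15/2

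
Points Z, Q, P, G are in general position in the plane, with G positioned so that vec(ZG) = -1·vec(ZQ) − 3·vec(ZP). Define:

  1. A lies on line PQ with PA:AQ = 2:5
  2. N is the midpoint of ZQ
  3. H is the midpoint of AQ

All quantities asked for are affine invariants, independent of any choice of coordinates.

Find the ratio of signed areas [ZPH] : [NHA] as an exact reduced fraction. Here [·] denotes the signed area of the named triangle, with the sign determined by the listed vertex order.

Work in coordinates with Z = (0, 0), Q = (1, 0), P = (0, 1), G = (-1, -3).
1. A lies on line PQ with PA:AQ = 2:5 ⇒ A = (2/7, 5/7)
2. N is the midpoint of ZQ ⇒ N = (1/2, 0)
3. H is the midpoint of AQ ⇒ H = (9/14, 5/14)
2·[ZPH] = -9/14, 2·[NHA] = 5/28
[ZPH]:[NHA] = -9/14:5/28 = -18/5

[ZPH]:[NHA] = -18/5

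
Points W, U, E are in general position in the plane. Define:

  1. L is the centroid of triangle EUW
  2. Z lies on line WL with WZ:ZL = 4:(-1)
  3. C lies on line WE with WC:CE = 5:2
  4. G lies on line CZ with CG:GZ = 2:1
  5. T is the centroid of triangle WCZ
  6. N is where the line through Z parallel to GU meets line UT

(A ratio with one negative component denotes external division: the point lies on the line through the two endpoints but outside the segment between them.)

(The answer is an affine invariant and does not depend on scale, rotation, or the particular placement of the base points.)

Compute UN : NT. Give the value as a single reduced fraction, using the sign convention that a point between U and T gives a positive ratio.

UN:NT = -9/113

Set W = (0, 0), U = (1, 0), E = (0, 1); any affine frame gives the same invariant.
1. L is the centroid of triangle EUW ⇒ L = (1/3, 1/3)
2. Z lies on line WL with WZ:ZL = 4:(-1) ⇒ Z = (4/9, 4/9)
3. C lies on line WE with WC:CE = 5:2 ⇒ C = (0, 5/7)
4. G lies on line CZ with CG:GZ = 2:1 ⇒ G = (8/27, 101/189)
5. T is the centroid of triangle WCZ ⇒ T = (4/27, 73/189)
6. N is where the line through Z parallel to GU meets line UT ⇒ N = (335/312, -73/2184)
N = U + t·(T−U) with t = -9/104, so UN:NT = t:(1−t) = -9/104:113/104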